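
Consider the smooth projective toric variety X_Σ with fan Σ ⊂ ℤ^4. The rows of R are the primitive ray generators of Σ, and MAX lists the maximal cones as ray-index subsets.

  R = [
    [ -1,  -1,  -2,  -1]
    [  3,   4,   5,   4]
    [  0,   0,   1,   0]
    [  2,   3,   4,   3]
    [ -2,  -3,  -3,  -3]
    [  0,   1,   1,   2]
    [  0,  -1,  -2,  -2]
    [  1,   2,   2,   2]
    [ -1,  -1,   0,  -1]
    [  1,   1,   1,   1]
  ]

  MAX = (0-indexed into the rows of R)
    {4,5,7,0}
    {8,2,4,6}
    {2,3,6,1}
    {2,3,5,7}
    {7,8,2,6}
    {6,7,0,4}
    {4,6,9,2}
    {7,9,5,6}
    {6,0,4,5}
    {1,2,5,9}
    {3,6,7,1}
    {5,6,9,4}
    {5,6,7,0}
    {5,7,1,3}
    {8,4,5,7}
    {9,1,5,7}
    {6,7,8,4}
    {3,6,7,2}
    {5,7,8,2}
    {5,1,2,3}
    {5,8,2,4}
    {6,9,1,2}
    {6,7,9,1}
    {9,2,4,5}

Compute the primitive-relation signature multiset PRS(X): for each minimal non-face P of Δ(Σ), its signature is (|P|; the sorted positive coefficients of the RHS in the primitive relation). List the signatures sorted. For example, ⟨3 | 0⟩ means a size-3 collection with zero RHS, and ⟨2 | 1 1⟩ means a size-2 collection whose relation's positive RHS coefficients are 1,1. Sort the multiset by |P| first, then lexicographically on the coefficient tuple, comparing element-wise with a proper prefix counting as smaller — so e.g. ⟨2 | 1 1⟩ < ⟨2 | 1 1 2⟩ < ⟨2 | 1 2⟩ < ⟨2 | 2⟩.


Primitive collections (20):

  {0,3}:  v_{0} + v_{3} = v_{7}  so sig = ⟨2 | 1⟩
  {3,4}:  v_{3} + v_{4} = v_{2}  so sig = ⟨2 | 1⟩
  {3,9}:  v_{3} + v_{9} = v_{1}  so sig = ⟨2 | 1⟩
  {8,9}:  v_{8} + v_{9} = v_{2}  so sig = ⟨2 | 1⟩
  {0,1}:  v_{0} + v_{1} = v_{7} + v_{9}  so sig = ⟨2 | 1 1⟩
  {0,2}:  v_{0} + v_{2} = v_{4} + v_{7}  so sig = ⟨2 | 1 1⟩
  {0,9}:  v_{0} + v_{9} = v_{5} + v_{6}  so sig = ⟨2 | 1 1⟩
  {1,4}:  v_{1} + v_{4} = v_{2} + v_{9}  so sig = ⟨2 | 1 1⟩
  {1,8}:  v_{1} + v_{8} = v_{2} + v_{3}  so sig = ⟨2 | 1 1⟩
  {3,8}:  v_{3} + v_{8} = 2·v_{2} + v_{7}  so sig = ⟨2 | 1 2⟩
  {0,8}:  v_{0} + v_{8} = 2·v_{4} + 2·v_{7}  so sig = ⟨2 | 2 2⟩
  {2,5,6}:  v_{2} + v_{5} + v_{6} = 0  so sig = ⟨3 | 0⟩
  {4,7,9}:  v_{4} + v_{7} + v_{9} = 0  so sig = ⟨3 | 0⟩
  {2,4,7}:  v_{2} + v_{4} + v_{7} = v_{8}  so sig = ⟨3 | 1⟩
  {2,7,9}:  v_{2} + v_{7} + v_{9} = v_{3}  so sig = ⟨3 | 1⟩
  {3,5,6}:  v_{3} + v_{5} + v_{6} = v_{7} + v_{9}  so sig = ⟨3 | 1 1⟩
  {5,6,8}:  v_{5} + v_{6} + v_{8} = v_{4} + v_{7}  so sig = ⟨3 | 1 1⟩
  {1,5,6}:  v_{1} + v_{5} + v_{6} = v_{7} + 2·v_{9}  so sig = ⟨3 | 1 2⟩
  {1,2,7}:  v_{1} + v_{2} + v_{7} = 2·v_{3}  so sig = ⟨3 | 2⟩
  {4,5,6,7}:  v_{4} + v_{5} + v_{6} + v_{7} = v_{0}  so sig = ⟨4 | 1⟩

Hence PRS(X_Σ) =
    |P|=2: 11 collections, coeffs (1), (1), (1), (1), (1,1), (1,1), (1,1), (1,1), (1,1), (1,2), (2,2)
    |P|=3: 8 collections, coeffs (), (), (1), (1), (1,1), (1,1), (1,2), (2)
    |P|=4: 1 collection, coeffs (1)


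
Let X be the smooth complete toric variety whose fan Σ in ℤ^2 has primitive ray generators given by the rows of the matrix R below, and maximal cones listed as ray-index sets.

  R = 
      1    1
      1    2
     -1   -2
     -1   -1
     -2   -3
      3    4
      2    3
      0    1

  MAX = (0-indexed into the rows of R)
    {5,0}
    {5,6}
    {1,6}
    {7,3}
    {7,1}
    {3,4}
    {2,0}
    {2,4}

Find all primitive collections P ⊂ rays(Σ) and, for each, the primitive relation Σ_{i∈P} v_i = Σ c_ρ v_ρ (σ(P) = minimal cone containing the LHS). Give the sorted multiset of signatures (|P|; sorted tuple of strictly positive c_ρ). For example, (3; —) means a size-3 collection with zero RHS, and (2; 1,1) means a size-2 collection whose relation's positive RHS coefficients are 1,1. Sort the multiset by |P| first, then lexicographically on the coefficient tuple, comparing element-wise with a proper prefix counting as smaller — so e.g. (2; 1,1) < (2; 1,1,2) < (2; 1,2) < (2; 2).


Minimal non-faces — 20 found among 8 rays, 8 max cones:

  P={0,3}:  v_{0} + v_{3} = 0  so sig = (2; —)
  P={1,2}:  v_{1} + v_{2} = 0  so sig = (2; —)
  P={4,6}:  v_{4} + v_{6} = 0  so sig = (2; —)
  P={0,1}:  v_{0} + v_{1} = v_{6}  so sig = (2; 1)
  P={0,4}:  v_{0} + v_{4} = v_{2}  so sig = (2; 1)
  P={0,6}:  v_{0} + v_{6} = v_{5}  so sig = (2; 1)
  P={0,7}:  v_{0} + v_{7} = v_{1}  so sig = (2; 1)
  P={1,3}:  v_{1} + v_{3} = v_{7}  so sig = (2; 1)
  P={1,4}:  v_{1} + v_{4} = v_{3}  so sig = (2; 1)
  P={2,3}:  v_{2} + v_{3} = v_{4}  so sig = (2; 1)
  P={2,6}:  v_{2} + v_{6} = v_{0}  so sig = (2; 1)
  P={2,7}:  v_{2} + v_{7} = v_{3}  so sig = (2; 1)
  P={3,5}:  v_{3} + v_{5} = v_{6}  so sig = (2; 1)
  P={3,6}:  v_{3} + v_{6} = v_{1}  so sig = (2; 1)
  P={4,5}:  v_{4} + v_{5} = v_{0}  so sig = (2; 1)
  P={5,7}:  v_{5} + v_{7} = v_{1} + v_{6}  so sig = (2; 1,1)
  P={1,5}:  v_{1} + v_{5} = 2·v_{6}  so sig = (2; 2)
  P={2,5}:  v_{2} + v_{5} = 2·v_{0}  so sig = (2; 2)
  P={4,7}:  v_{4} + v_{7} = 2·v_{3}  so sig = (2; 2)
  P={6,7}:  v_{6} + v_{7} = 2·v_{1}  so sig = (2; 2)

Signatures (|P|; sorted positive RHS coefficients), sorted:
    (2; —)
    (2; —)
    (2; —)
    (2; 1)
    (2; 1)
    (2; 1)
    (2; 1)
    (2; 1)
    (2; 1)
    (2; 1)
    (2; 1)
    (2; 1)
    (2; 1)
    (2; 1)
    (2; 1)
    (2; 1,1)
    (2; 2)
    (2; 2)
    (2; 2)
    (2; 2)


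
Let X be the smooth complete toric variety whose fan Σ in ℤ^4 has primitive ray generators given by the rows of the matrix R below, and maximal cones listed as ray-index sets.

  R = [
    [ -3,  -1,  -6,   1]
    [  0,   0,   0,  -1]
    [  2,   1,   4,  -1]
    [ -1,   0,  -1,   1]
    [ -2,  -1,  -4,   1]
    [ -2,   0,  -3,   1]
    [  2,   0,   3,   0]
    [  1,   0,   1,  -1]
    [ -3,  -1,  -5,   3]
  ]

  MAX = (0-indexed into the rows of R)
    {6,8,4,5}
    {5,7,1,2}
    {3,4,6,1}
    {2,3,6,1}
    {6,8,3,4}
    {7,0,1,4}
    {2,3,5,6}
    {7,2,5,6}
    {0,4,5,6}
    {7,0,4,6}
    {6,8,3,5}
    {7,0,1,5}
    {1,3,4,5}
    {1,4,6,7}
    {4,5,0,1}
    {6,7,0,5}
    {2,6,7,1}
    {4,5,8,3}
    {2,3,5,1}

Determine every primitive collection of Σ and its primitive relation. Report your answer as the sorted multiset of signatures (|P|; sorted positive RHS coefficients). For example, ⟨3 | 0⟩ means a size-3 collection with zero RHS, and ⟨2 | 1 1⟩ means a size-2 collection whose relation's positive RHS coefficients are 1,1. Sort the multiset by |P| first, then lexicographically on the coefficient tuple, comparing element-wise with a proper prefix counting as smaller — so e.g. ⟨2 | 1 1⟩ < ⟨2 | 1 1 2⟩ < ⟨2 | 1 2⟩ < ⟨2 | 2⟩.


Primitive collections (12):

  • {2,4}:  v_{2} + v_{4} = 0  ⇒ sig = ⟨2 | 0⟩
  • {3,7}:  v_{3} + v_{7} = 0  ⇒ sig = ⟨2 | 0⟩
  • {0,2}:  v_{0} + v_{2} = v_{5} + v_{7}  ⇒ sig = ⟨2 | 1 1⟩
  • {0,3}:  v_{0} + v_{3} = v_{4} + v_{5}  ⇒ sig = ⟨2 | 1 1⟩
  • {1,8}:  v_{1} + v_{8} = v_{3} + v_{4}  ⇒ sig = ⟨2 | 1 1⟩
  • {2,8}:  v_{2} + v_{8} = v_{3} + v_{5} + v_{6}  ⇒ sig = ⟨2 | 1 1 1⟩
  • {7,8}:  v_{7} + v_{8} = v_{4} + v_{5} + v_{6}  ⇒ sig = ⟨2 | 1 1 1⟩
  • {0,8}:  v_{0} + v_{8} = 2·v_{4} + 2·v_{5} + v_{6}  ⇒ sig = ⟨2 | 1 2 2⟩
  • {1,5,6}:  v_{1} + v_{5} + v_{6} = 0  ⇒ sig = ⟨3 | 0⟩
  • {4,5,7}:  v_{4} + v_{5} + v_{7} = v_{0}  ⇒ sig = ⟨3 | 1⟩
  • {0,1,6}:  v_{0} + v_{1} + v_{6} = v_{4} + v_{7}  ⇒ sig = ⟨3 | 1 1⟩
  • {3,4,5,6}:  v_{3} + v_{4} + v_{5} + v_{6} = v_{8}  ⇒ sig = ⟨4 | 1⟩

so the primitive-relation signature multiset is
{ ⟨2 | 0⟩ ×2,  ⟨2 | 1 1⟩ ×3,  ⟨2 | 1 1 1⟩ ×2,  ⟨2 | 1 2 2⟩,  ⟨3 | 0⟩,  ⟨3 | 1⟩,  ⟨3 | 1 1⟩,  ⟨4 | 1⟩ }


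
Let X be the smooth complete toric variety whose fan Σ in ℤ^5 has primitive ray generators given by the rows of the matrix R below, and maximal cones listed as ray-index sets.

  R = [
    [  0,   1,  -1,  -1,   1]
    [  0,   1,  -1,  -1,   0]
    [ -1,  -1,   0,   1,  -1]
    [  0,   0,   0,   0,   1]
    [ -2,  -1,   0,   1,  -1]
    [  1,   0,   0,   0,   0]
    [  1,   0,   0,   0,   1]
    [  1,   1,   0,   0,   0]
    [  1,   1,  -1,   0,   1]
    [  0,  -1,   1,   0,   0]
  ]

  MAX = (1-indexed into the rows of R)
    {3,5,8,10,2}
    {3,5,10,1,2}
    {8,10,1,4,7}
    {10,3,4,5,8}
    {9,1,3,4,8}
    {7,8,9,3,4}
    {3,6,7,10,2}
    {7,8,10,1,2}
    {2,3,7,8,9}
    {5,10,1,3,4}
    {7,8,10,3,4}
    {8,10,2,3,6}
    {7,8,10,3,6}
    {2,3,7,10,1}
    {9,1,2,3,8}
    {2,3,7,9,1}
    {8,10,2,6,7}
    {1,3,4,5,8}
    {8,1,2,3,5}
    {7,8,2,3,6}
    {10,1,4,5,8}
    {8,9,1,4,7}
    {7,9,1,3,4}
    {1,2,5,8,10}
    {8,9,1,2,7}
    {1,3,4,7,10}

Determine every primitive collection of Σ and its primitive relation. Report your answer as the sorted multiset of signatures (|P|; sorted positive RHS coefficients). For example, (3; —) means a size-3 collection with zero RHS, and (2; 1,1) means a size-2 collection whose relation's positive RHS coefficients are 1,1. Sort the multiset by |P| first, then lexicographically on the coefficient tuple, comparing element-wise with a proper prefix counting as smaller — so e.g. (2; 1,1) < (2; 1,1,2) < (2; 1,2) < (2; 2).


Σ has 11 primitive collections:

  {2,4}:  v_{2} + v_{4} = v_{1} — sig = (2; 1)
  {4,6}:  v_{4} + v_{6} = v_{7} — sig = (2; 1)
  {5,6}:  v_{5} + v_{6} = v_{3} — sig = (2; 1)
  {9,10}:  v_{9} + v_{10} = v_{7} — sig = (2; 1)
  {1,6}:  v_{1} + v_{6} = v_{2} + v_{7} — sig = (2; 1,1)
  {5,7}:  v_{5} + v_{7} = v_{3} + v_{4} — sig = (2; 1,1)
  {5,9}:  v_{5} + v_{9} = v_{1} + 2·v_{3} + v_{4} + v_{8} — sig = (2; 1,1,1,2)
  {6,9}:  v_{6} + v_{9} = v_{2} + v_{3} + 2·v_{7} + v_{8} — sig = (2; 1,1,1,2)
  {1,3,8,10}:  v_{1} + v_{3} + v_{8} + v_{10} = 0 — sig = (4; —)
  {1,3,7,8}:  v_{1} + v_{3} + v_{7} + v_{8} = v_{9} — sig = (4; 1)
  {2,3,7,8,10}:  v_{2} + v_{3} + v_{7} + v_{8} + v_{10} = v_{6} — sig = (5; 1)

Hence PRS(X_Σ) =
    (2; 1)
    (2; 1)
    (2; 1)
    (2; 1)
    (2; 1,1)
    (2; 1,1)
    (2; 1,1,1,2)
    (2; 1,1,1,2)
    (4; —)
    (4; 1)
    (5; 1)


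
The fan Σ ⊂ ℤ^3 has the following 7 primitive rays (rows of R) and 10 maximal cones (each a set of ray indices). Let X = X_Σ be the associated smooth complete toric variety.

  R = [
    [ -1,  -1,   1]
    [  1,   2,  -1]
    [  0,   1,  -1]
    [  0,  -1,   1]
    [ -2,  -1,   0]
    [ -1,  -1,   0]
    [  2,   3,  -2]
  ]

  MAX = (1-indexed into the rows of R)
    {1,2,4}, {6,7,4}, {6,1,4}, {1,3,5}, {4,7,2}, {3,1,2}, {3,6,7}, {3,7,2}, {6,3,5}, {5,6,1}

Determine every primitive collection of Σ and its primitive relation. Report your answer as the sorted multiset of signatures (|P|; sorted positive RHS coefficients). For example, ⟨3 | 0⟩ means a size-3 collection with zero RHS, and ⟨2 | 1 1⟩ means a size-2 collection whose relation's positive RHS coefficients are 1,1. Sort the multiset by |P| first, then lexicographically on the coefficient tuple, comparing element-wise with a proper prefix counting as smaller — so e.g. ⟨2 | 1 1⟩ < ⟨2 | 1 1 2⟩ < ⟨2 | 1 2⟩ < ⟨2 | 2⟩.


Δ(Σ) — 7 vertices, 7 min non-faces:

  • {3,4}:  v_{3} + v_{4} = 0  ⟹  sig = ⟨2 | 0⟩
  • {1,7}:  v_{1} + v_{7} = v_{2}  ⟹  sig = ⟨2 | 1⟩
  • {2,6}:  v_{2} + v_{6} = v_{3}  ⟹  sig = ⟨2 | 1⟩
  • {4,5}:  v_{4} + v_{5} = v_{1} + v_{6}  ⟹  sig = ⟨2 | 1 1⟩
  • {2,5}:  v_{2} + v_{5} = v_{1} + 2·v_{3}  ⟹  sig = ⟨2 | 1 2⟩
  • {5,7}:  v_{5} + v_{7} = 2·v_{3}  ⟹  sig = ⟨2 | 2⟩
  • {1,3,6}:  v_{1} + v_{3} + v_{6} = v_{5}  ⟹  sig = ⟨3 | 1⟩

Hence PRS(X_Σ) =
    ⟨2 | 0⟩
    ⟨2 | 1⟩
    ⟨2 | 1⟩
    ⟨2 | 1 1⟩
    ⟨2 | 1 2⟩
    ⟨2 | 2⟩
    ⟨3 | 1⟩


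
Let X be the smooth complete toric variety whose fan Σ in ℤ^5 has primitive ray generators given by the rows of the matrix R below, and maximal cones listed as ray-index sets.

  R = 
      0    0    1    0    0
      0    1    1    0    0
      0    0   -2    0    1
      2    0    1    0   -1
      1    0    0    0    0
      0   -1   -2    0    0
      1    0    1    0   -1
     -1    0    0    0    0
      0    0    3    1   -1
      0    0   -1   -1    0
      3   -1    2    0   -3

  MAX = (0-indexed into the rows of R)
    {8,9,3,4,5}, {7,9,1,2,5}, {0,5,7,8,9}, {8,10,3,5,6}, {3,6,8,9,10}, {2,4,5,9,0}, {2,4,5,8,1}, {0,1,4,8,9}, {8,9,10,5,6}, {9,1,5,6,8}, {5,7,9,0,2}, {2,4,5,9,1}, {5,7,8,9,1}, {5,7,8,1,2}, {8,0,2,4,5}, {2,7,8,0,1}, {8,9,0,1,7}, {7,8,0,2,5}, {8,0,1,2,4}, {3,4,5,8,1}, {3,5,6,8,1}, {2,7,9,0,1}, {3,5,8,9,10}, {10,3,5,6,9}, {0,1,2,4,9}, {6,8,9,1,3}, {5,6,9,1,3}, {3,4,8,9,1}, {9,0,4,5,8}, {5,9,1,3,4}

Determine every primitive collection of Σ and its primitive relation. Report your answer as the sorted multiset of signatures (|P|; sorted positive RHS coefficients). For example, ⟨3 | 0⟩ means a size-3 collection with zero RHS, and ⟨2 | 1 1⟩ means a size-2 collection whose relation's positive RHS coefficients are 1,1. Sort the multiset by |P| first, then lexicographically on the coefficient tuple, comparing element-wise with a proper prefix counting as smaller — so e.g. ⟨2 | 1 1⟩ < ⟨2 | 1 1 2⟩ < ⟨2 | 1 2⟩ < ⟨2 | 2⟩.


Σ has 18 primitive collections:

  • {4,7}:  v_{4} + v_{7} = 0 ; sig = ⟨2 | 0⟩
  • {3,7}:  v_{3} + v_{7} = v_{6} ; sig = ⟨2 | 1⟩
  • {4,6}:  v_{4} + v_{6} = v_{3} ; sig = ⟨2 | 1⟩
  • {0,6}:  v_{0} + v_{6} = v_{4} + v_{8} + v_{9} ; sig = ⟨2 | 1 1 1⟩
  • {2,6}:  v_{2} + v_{6} = v_{1} + v_{4} + v_{5} ; sig = ⟨2 | 1 1 1⟩
  • {2,10}:  v_{2} + v_{10} = v_{3} + v_{5} + v_{6} ; sig = ⟨2 | 1 1 1⟩
  • {6,7}:  v_{6} + v_{7} = v_{1} + v_{5} + v_{8} + v_{9} ; sig = ⟨2 | 1 1 1 1⟩
  • {4,10}:  v_{4} + v_{10} = 2·v_{3} + v_{5} + v_{8} + v_{9} ; sig = ⟨2 | 1 1 1 2⟩
  • {7,10}:  v_{7} + v_{10} = v_{5} + 2·v_{6} + v_{8} + v_{9} ; sig = ⟨2 | 1 1 1 2⟩
  • {0,10}:  v_{0} + v_{10} = v_{3} + v_{4} + v_{5} + 2·v_{8} + 2·v_{9} ; sig = ⟨2 | 1 1 1 2 2⟩
  • {0,3}:  v_{0} + v_{3} = 2·v_{4} + v_{8} + v_{9} ; sig = ⟨2 | 1 1 2⟩
  • {2,3}:  v_{2} + v_{3} = v_{1} + 2·v_{4} + v_{5} ; sig = ⟨2 | 1 1 2⟩
  • {1,10}:  v_{1} + v_{10} = 3·v_{6} ; sig = ⟨2 | 3⟩
  • {0,1,5}:  v_{0} + v_{1} + v_{5} = 0 ; sig = ⟨3 | 0⟩
  • {2,8,9}:  v_{2} + v_{8} + v_{9} = 0 ; sig = ⟨3 | 0⟩
  • {1,4,5,8,9}:  v_{1} + v_{4} + v_{5} + v_{8} + v_{9} = v_{6} ; sig = ⟨5 | 1⟩
  • {3,5,6,8,9}:  v_{3} + v_{5} + v_{6} + v_{8} + v_{9} = v_{10} ; sig = ⟨5 | 1⟩
  • {1,3,5,8,9}:  v_{1} + v_{3} + v_{5} + v_{8} + v_{9} = 2·v_{6} ; sig = ⟨5 | 2⟩

Sorted signature multiset PRS(X):
    ⟨2 | 0⟩
    ⟨2 | 1⟩
    ⟨2 | 1⟩
    ⟨2 | 1 1 1⟩
    ⟨2 | 1 1 1⟩
    ⟨2 | 1 1 1⟩
    ⟨2 | 1 1 1 1⟩
    ⟨2 | 1 1 1 2⟩
    ⟨2 | 1 1 1 2⟩
    ⟨2 | 1 1 1 2 2⟩
    ⟨2 | 1 1 2⟩
    ⟨2 | 1 1 2⟩
    ⟨2 | 3⟩
    ⟨3 | 0⟩
    ⟨3 | 0⟩
    ⟨5 | 1⟩
    ⟨5 | 1⟩
    ⟨5 | 2⟩


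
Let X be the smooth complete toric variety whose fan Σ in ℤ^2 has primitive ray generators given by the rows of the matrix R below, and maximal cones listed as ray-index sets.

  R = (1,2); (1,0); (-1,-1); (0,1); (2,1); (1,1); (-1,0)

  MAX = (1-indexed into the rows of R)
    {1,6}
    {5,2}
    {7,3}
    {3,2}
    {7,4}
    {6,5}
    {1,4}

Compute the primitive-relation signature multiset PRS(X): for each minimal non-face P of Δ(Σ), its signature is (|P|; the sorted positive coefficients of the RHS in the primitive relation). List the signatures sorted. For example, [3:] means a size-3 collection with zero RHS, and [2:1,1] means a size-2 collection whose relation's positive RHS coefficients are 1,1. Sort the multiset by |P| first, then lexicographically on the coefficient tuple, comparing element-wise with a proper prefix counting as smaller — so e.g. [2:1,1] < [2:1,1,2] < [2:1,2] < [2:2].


Δ(Σ) — 7 vertices, 14 min non-faces:

  • {2,7}:  v_{2} + v_{7} = 0  →  sig = [2:]
  • {3,6}:  v_{3} + v_{6} = 0  →  sig = [2:]
  • {1,3}:  v_{1} + v_{3} = v_{4}  →  sig = [2:1]
  • {2,4}:  v_{2} + v_{4} = v_{6}  →  sig = [2:1]
  • {2,6}:  v_{2} + v_{6} = v_{5}  →  sig = [2:1]
  • {3,4}:  v_{3} + v_{4} = v_{7}  →  sig = [2:1]
  • {3,5}:  v_{3} + v_{5} = v_{2}  →  sig = [2:1]
  • {4,6}:  v_{4} + v_{6} = v_{1}  →  sig = [2:1]
  • {5,7}:  v_{5} + v_{7} = v_{6}  →  sig = [2:1]
  • {6,7}:  v_{6} + v_{7} = v_{4}  →  sig = [2:1]
  • {1,2}:  v_{1} + v_{2} = 2·v_{6}  →  sig = [2:2]
  • {1,7}:  v_{1} + v_{7} = 2·v_{4}  →  sig = [2:2]
  • {4,5}:  v_{4} + v_{5} = 2·v_{6}  →  sig = [2:2]
  • {1,5}:  v_{1} + v_{5} = 3·v_{6}  →  sig = [2:3]

Sorted signature multiset PRS(X):
{ [2:] ×2,  [2:1] ×8,  [2:2] ×3,  [2:3] }


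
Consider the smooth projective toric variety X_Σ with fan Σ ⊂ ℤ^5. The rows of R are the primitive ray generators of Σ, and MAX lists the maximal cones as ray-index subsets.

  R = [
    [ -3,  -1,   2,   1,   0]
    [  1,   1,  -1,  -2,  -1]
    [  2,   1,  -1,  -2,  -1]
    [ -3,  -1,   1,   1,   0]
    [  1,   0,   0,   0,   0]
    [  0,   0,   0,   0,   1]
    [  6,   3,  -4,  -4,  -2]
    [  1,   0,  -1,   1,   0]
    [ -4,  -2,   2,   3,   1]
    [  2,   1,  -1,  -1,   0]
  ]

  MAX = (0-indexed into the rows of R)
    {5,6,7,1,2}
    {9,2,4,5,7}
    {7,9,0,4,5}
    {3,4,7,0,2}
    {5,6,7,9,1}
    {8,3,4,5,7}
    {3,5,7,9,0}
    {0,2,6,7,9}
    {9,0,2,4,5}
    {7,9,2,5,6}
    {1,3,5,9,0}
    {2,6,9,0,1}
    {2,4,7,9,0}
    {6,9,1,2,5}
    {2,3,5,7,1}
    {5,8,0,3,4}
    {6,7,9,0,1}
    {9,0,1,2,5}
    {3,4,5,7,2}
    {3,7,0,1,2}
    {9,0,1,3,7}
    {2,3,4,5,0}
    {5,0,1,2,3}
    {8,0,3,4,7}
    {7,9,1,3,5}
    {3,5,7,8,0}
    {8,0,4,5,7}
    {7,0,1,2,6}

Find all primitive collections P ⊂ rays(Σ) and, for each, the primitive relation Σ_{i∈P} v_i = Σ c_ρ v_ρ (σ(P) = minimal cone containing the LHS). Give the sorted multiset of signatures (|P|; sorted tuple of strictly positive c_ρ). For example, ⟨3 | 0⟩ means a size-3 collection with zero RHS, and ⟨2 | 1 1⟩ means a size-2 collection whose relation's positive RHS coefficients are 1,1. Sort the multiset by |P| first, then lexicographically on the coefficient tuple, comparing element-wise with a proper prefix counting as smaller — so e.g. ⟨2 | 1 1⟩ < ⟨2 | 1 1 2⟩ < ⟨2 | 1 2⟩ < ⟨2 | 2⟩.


Σ has 14 primitive collections:

  • {1,4}:  v_{1} + v_{4} = v_{2}  ⟹  sig = ⟨2 | 1⟩
  • {1,8}:  v_{1} + v_{8} = v_{3}  ⟹  sig = ⟨2 | 1⟩
  • {2,8}:  v_{2} + v_{8} = v_{3} + v_{4}  ⟹  sig = ⟨2 | 1 1⟩
  • {6,8}:  v_{6} + v_{8} = v_{1} + v_{7}  ⟹  sig = ⟨2 | 1 1⟩
  • {8,9}:  v_{8} + v_{9} = v_{0} + v_{5} + v_{7}  ⟹  sig = ⟨2 | 1 1 1⟩
  • {4,6}:  v_{4} + v_{6} = 2·v_{2} + v_{7} + v_{9}  ⟹  sig = ⟨2 | 1 1 2⟩
  • {3,6}:  v_{3} + v_{6} = 2·v_{1} + v_{7}  ⟹  sig = ⟨2 | 1 2⟩
  • {3,4,9}:  v_{3} + v_{4} + v_{9} = 0  ⟹  sig = ⟨3 | 0⟩
  • {2,3,9}:  v_{2} + v_{3} + v_{9} = v_{1}  ⟹  sig = ⟨3 | 1⟩
  • {0,5,6}:  v_{0} + v_{5} + v_{6} = v_{1} + v_{9}  ⟹  sig = ⟨3 | 1 1⟩
  • {0,2,5,7}:  v_{0} + v_{2} + v_{5} + v_{7} = 0  ⟹  sig = ⟨4 | 0⟩
  • {1,2,7,9}:  v_{1} + v_{2} + v_{7} + v_{9} = v_{6}  ⟹  sig = ⟨4 | 1⟩
  • {0,1,5,7}:  v_{0} + v_{1} + v_{5} + v_{7} = v_{3} + v_{9}  ⟹  sig = ⟨4 | 1 1⟩
  • {0,3,4,5,7}:  v_{0} + v_{3} + v_{4} + v_{5} + v_{7} = v_{8}  ⟹  sig = ⟨5 | 1⟩

Sorted signature multiset PRS(X):
{ ⟨2 | 1⟩ ×2,  ⟨2 | 1 1⟩ ×2,  ⟨2 | 1 1 1⟩,  ⟨2 | 1 1 2⟩,  ⟨2 | 1 2⟩,  ⟨3 | 0⟩,  ⟨3 | 1⟩,  ⟨3 | 1 1⟩,  ⟨4 | 0⟩,  ⟨4 | 1⟩,  ⟨4 | 1 1⟩,  ⟨5 | 1⟩ }


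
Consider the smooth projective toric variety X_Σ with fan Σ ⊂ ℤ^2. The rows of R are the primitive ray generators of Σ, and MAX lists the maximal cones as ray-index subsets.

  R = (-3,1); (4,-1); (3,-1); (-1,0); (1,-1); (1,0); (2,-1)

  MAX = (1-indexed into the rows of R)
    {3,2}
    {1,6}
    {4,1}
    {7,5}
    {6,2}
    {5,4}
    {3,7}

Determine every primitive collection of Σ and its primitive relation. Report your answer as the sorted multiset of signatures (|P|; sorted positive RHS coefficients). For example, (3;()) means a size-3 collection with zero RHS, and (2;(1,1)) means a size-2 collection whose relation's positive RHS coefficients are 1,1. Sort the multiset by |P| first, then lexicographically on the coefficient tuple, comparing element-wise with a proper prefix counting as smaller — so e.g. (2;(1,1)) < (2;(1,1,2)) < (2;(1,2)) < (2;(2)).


The 14 primitive collections of Σ (r=7, n=2):

  P={1,3}:  v_{1} + v_{3} = 0  ⟹  sig = (2;())
  P={4,6}:  v_{4} + v_{6} = 0  ⟹  sig = (2;())
  P={1,2}:  v_{1} + v_{2} = v_{6}  ⟹  sig = (2;(1))
  P={1,7}:  v_{1} + v_{7} = v_{4}  ⟹  sig = (2;(1))
  P={2,4}:  v_{2} + v_{4} = v_{3}  ⟹  sig = (2;(1))
  P={3,4}:  v_{3} + v_{4} = v_{7}  ⟹  sig = (2;(1))
  P={3,6}:  v_{3} + v_{6} = v_{2}  ⟹  sig = (2;(1))
  P={4,7}:  v_{4} + v_{7} = v_{5}  ⟹  sig = (2;(1))
  P={5,6}:  v_{5} + v_{6} = v_{7}  ⟹  sig = (2;(1))
  P={6,7}:  v_{6} + v_{7} = v_{3}  ⟹  sig = (2;(1))
  P={2,5}:  v_{2} + v_{5} = v_{3} + v_{7}  ⟹  sig = (2;(1,1))
  P={1,5}:  v_{1} + v_{5} = 2·v_{4}  ⟹  sig = (2;(2))
  P={2,7}:  v_{2} + v_{7} = 2·v_{3}  ⟹  sig = (2;(2))
  P={3,5}:  v_{3} + v_{5} = 2·v_{7}  ⟹  sig = (2;(2))

Signatures (|P|; sorted positive RHS coefficients), sorted:
    (2;())
    (2;())
    (2;(1))
    (2;(1))
    (2;(1))
    (2;(1))
    (2;(1))
    (2;(1))
    (2;(1))
    (2;(1))
    (2;(1,1))
    (2;(2))
    (2;(2))
    (2;(2))


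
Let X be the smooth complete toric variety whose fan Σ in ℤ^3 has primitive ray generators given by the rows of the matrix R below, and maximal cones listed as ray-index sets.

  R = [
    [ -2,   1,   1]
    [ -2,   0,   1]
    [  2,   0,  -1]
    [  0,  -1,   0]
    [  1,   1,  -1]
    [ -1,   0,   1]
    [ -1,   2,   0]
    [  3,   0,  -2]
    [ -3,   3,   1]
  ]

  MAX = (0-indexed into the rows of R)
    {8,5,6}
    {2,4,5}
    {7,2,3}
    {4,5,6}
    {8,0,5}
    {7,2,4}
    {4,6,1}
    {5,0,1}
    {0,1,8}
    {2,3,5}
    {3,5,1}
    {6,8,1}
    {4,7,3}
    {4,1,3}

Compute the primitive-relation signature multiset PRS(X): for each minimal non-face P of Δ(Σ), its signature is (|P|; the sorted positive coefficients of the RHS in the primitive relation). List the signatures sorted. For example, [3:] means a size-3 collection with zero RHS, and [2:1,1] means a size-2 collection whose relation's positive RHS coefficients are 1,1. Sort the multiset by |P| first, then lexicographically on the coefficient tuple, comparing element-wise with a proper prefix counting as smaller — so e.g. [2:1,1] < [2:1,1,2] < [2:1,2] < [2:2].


20 minimal non-faces of Δ(Σ) (on 9 rays):

  {1,2}:  v_{1} + v_{2} = 0  →  sig = [2:]
  {0,3}:  v_{0} + v_{3} = v_{1}  →  sig = [2:1]
  {0,4}:  v_{0} + v_{4} = v_{6}  →  sig = [2:1]
  {0,6}:  v_{0} + v_{6} = v_{8}  →  sig = [2:1]
  {0,7}:  v_{0} + v_{7} = v_{4}  →  sig = [2:1]
  {5,7}:  v_{5} + v_{7} = v_{2}  →  sig = [2:1]
  {0,2}:  v_{0} + v_{2} = v_{4} + v_{5}  →  sig = [2:1,1]
  {1,7}:  v_{1} + v_{7} = v_{3} + v_{4}  →  sig = [2:1,1]
  {3,6}:  v_{3} + v_{6} = v_{1} + v_{4}  →  sig = [2:1,1]
  {3,8}:  v_{3} + v_{8} = v_{1} + v_{6}  →  sig = [2:1,1]
  {7,8}:  v_{7} + v_{8} = v_{4} + v_{6}  →  sig = [2:1,1]
  {2,8}:  v_{2} + v_{8} = v_{4} + v_{5} + v_{6}  →  sig = [2:1,1,1]
  {2,6}:  v_{2} + v_{6} = 2·v_{4} + v_{5}  →  sig = [2:1,2]
  {4,8}:  v_{4} + v_{8} = 2·v_{6}  →  sig = [2:2]
  {6,7}:  v_{6} + v_{7} = 2·v_{4}  →  sig = [2:2]
  {3,4,5}:  v_{3} + v_{4} + v_{5} = 0  →  sig = [3:]
  {1,4,5}:  v_{1} + v_{4} + v_{5} = v_{0}  →  sig = [3:1]
  {2,3,4}:  v_{2} + v_{3} + v_{4} = v_{7}  →  sig = [3:1]
  {1,5,6}:  v_{1} + v_{5} + v_{6} = 2·v_{0}  →  sig = [3:2]
  {1,5,8}:  v_{1} + v_{5} + v_{8} = 3·v_{0}  →  sig = [3:3]

Sorted signature multiset PRS(X):
{ [2:],  [2:1] ×5,  [2:1,1] ×5,  [2:1,1,1],  [2:1,2],  [2:2] ×2,  [3:],  [3:1] ×2,  [3:2],  [3:3] }


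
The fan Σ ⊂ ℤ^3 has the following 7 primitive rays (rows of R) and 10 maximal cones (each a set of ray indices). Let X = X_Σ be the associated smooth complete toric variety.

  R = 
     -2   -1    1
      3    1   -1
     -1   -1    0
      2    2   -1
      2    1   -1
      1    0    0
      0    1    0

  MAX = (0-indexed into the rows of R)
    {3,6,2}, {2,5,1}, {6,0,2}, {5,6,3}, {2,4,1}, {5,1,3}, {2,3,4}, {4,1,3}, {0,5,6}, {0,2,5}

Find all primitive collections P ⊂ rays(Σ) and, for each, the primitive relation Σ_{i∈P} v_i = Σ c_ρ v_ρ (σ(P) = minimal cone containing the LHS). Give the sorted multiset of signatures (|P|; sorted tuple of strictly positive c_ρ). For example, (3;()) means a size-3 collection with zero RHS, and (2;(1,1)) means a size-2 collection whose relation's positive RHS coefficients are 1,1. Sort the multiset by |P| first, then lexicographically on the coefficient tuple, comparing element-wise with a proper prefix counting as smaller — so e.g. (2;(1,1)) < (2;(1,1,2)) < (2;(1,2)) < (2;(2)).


9 collections generate NE(X_Σ); each relation:

  • {0,4}:  v_{0} + v_{4} = 0 ; sig = (2;())
  • {0,1}:  v_{0} + v_{1} = v_{5} ; sig = (2;(1))
  • {0,3}:  v_{0} + v_{3} = v_{6} ; sig = (2;(1))
  • {4,5}:  v_{4} + v_{5} = v_{1} ; sig = (2;(1))
  • {4,6}:  v_{4} + v_{6} = v_{3} ; sig = (2;(1))
  • {1,6}:  v_{1} + v_{6} = v_{3} + v_{5} ; sig = (2;(1,1))
  • {2,5,6}:  v_{2} + v_{5} + v_{6} = 0 ; sig = (3;())
  • {2,3,5}:  v_{2} + v_{3} + v_{5} = v_{4} ; sig = (3;(1))
  • {1,2,3}:  v_{1} + v_{2} + v_{3} = 2·v_{4} ; sig = (3;(2))

Hence PRS(X_Σ) =
{ (2;()),  (2;(1)) ×4,  (2;(1,1)),  (3;()),  (3;(1)),  (3;(2)) }


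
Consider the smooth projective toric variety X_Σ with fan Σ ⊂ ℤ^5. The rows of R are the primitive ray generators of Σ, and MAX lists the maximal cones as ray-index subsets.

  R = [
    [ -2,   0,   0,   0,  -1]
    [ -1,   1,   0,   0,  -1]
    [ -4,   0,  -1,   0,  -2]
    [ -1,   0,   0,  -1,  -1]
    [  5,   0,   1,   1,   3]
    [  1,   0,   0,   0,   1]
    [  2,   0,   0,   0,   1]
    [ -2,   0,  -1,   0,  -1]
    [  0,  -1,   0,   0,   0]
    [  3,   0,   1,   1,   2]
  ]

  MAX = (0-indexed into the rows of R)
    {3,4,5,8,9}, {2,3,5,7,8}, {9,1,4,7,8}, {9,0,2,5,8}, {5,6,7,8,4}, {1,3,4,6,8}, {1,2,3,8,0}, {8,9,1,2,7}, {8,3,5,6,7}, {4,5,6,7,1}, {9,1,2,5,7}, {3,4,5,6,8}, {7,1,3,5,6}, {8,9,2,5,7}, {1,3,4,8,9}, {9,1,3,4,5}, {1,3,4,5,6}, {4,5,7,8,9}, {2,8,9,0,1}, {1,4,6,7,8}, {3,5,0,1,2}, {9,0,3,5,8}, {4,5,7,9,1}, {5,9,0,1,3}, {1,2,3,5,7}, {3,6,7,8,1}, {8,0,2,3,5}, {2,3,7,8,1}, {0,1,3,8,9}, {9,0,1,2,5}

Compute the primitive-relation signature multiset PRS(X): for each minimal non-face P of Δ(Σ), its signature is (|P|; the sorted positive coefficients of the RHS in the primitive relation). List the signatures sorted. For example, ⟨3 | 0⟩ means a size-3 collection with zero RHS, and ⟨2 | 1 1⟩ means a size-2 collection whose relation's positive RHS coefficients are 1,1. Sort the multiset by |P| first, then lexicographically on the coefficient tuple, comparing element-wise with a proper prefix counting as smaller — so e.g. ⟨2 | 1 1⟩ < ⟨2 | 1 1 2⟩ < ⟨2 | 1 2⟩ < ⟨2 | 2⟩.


Σ has 10 primitive collections:

  P = {0,6}:  v_{0} + v_{6} = 0  ⟹  sig = ⟨2 | 0⟩
  P = {0,4}:  v_{0} + v_{4} = v_{9}  ⟹  sig = ⟨2 | 1⟩
  P = {0,7}:  v_{0} + v_{7} = v_{2}  ⟹  sig = ⟨2 | 1⟩
  P = {2,6}:  v_{2} + v_{6} = v_{7}  ⟹  sig = ⟨2 | 1⟩
  P = {6,9}:  v_{6} + v_{9} = v_{4}  ⟹  sig = ⟨2 | 1⟩
  P = {2,4}:  v_{2} + v_{4} = v_{7} + v_{9}  ⟹  sig = ⟨2 | 1 1⟩
  P = {1,5,8}:  v_{1} + v_{5} + v_{8} = 0  ⟹  sig = ⟨3 | 0⟩
  P = {3,7,9}:  v_{3} + v_{7} + v_{9} = 0  ⟹  sig = ⟨3 | 0⟩
  P = {2,3,9}:  v_{2} + v_{3} + v_{9} = v_{0}  ⟹  sig = ⟨3 | 1⟩
  P = {3,4,7}:  v_{3} + v_{4} + v_{7} = v_{6}  ⟹  sig = ⟨3 | 1⟩

Sorted signature multiset PRS(X):
    |P|=2: 6 collections, coeffs (), (1), (1), (1), (1), (1,1)
    |P|=3: 4 collections, coeffs (), (), (1), (1)


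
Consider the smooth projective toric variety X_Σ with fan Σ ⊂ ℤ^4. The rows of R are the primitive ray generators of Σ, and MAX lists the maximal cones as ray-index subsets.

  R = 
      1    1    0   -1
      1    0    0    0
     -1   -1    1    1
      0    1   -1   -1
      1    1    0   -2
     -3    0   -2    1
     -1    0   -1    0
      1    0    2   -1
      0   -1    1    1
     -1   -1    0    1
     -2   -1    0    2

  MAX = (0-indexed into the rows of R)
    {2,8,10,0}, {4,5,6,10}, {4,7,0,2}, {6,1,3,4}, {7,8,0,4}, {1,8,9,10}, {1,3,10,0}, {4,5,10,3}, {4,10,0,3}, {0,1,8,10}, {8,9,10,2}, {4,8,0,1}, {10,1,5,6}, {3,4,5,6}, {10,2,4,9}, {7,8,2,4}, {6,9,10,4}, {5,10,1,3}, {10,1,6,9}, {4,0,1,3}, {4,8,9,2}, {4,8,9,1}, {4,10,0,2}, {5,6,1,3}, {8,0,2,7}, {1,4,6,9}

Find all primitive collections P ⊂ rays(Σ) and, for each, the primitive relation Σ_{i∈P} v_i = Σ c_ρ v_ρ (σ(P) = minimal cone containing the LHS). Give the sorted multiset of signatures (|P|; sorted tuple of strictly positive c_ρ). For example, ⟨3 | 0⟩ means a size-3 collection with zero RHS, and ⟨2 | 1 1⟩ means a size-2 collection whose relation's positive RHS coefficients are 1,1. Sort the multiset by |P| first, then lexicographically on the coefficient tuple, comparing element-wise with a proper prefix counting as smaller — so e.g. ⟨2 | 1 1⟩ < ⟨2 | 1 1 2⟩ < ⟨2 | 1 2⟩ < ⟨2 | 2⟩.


The 23 primitive collections of Σ (r=11, n=4):

  P={0,9}:  v_{0} + v_{9} = 0 ; sig = ⟨2 | 0⟩
  P={3,8}:  v_{3} + v_{8} = 0 ; sig = ⟨2 | 0⟩
  P={0,6}:  v_{0} + v_{6} = v_{3} ; sig = ⟨2 | 1⟩
  P={1,2}:  v_{1} + v_{2} = v_{8} ; sig = ⟨2 | 1⟩
  P={3,9}:  v_{3} + v_{9} = v_{6} ; sig = ⟨2 | 1⟩
  P={6,8}:  v_{6} + v_{8} = v_{9} ; sig = ⟨2 | 1⟩
  P={2,3}:  v_{2} + v_{3} = v_{4} + v_{10} ; sig = ⟨2 | 1 1⟩
  P={5,8}:  v_{5} + v_{8} = v_{6} + v_{10} ; sig = ⟨2 | 1 1⟩
  P={6,7}:  v_{6} + v_{7} = v_{2} + v_{4} ; sig = ⟨2 | 1 1⟩
  P={2,6}:  v_{2} + v_{6} = v_{4} + v_{9} + v_{10} ; sig = ⟨2 | 1 1 1⟩
  P={3,7}:  v_{3} + v_{7} = v_{0} + v_{2} + v_{4} ; sig = ⟨2 | 1 1 1⟩
  P={7,9}:  v_{7} + v_{9} = v_{2} + v_{4} + v_{8} ; sig = ⟨2 | 1 1 1⟩
  P={1,7}:  v_{1} + v_{7} = v_{0} + v_{4} + 2·v_{8} ; sig = ⟨2 | 1 1 2⟩
  P={2,5}:  v_{2} + v_{5} = v_{4} + v_{6} + 2·v_{10} ; sig = ⟨2 | 1 1 2⟩
  P={0,5}:  v_{0} + v_{5} = 2·v_{3} + v_{10} ; sig = ⟨2 | 1 2⟩
  P={5,9}:  v_{5} + v_{9} = 2·v_{6} + v_{10} ; sig = ⟨2 | 1 2⟩
  P={7,10}:  v_{7} + v_{10} = v_{0} + 2·v_{2} ; sig = ⟨2 | 1 2⟩
  P={5,7}:  v_{5} + v_{7} = 2·v_{4} + 2·v_{10} ; sig = ⟨2 | 2 2⟩
  P={1,4,10}:  v_{1} + v_{4} + v_{10} = 0 ; sig = ⟨3 | 0⟩
  P={3,6,10}:  v_{3} + v_{6} + v_{10} = v_{5} ; sig = ⟨3 | 1⟩
  P={4,8,10}:  v_{4} + v_{8} + v_{10} = v_{2} ; sig = ⟨3 | 1⟩
  P={1,4,5}:  v_{1} + v_{4} + v_{5} = v_{3} + v_{6} ; sig = ⟨3 | 1 1⟩
  P={0,2,4,8}:  v_{0} + v_{2} + v_{4} + v_{8} = v_{7} ; sig = ⟨4 | 1⟩

Signatures (|P|; sorted positive RHS coefficients), sorted:
    |P|=2: 18 collections, coeffs (), (), (1), (1), (1), (1), (1,1), (1,1), (1,1), (1,1,1), (1,1,1), (1,1,1), (1,1,2), (1,1,2), (1,2), (1,2), (1,2), (2,2)
    |P|=3: 4 collections, coeffs (), (1), (1), (1,1)
    |P|=4: 1 collection, coeffs (1)


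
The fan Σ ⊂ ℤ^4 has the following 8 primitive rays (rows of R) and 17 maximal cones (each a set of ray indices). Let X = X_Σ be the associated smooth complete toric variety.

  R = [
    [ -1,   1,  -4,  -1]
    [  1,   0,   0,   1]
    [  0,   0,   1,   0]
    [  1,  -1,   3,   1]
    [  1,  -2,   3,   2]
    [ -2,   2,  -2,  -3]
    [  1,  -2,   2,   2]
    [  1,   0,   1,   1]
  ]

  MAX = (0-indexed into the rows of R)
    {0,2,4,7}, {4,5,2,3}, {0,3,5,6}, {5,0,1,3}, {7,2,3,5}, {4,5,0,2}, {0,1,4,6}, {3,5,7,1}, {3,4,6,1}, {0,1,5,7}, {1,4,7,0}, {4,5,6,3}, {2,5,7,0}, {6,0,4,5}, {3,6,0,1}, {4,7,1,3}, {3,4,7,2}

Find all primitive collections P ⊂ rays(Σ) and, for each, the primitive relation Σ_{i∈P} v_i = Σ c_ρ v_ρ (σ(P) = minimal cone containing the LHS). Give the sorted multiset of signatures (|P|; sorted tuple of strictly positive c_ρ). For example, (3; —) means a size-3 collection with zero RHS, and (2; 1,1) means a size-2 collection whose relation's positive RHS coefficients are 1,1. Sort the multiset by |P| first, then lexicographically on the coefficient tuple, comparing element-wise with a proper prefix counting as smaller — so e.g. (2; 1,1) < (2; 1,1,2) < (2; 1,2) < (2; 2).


9 minimal non-faces of Δ(Σ) (on 8 rays):

  P = {1,2}:  v_{1} + v_{2} = v_{7}  ⟹  sig = (2; 1)
  P = {2,6}:  v_{2} + v_{6} = v_{4}  ⟹  sig = (2; 1)
  P = {6,7}:  v_{6} + v_{7} = v_{1} + v_{4}  ⟹  sig = (2; 1,1)
  P = {0,2,3}:  v_{0} + v_{2} + v_{3} = 0  ⟹  sig = (3; —)
  P = {1,5,6}:  v_{1} + v_{5} + v_{6} = 0  ⟹  sig = (3; —)
  P = {0,3,4}:  v_{0} + v_{3} + v_{4} = v_{6}  ⟹  sig = (3; 1)
  P = {0,3,7}:  v_{0} + v_{3} + v_{7} = v_{1}  ⟹  sig = (3; 1)
  P = {1,4,5}:  v_{1} + v_{4} + v_{5} = v_{2}  ⟹  sig = (3; 1)
  P = {4,5,7}:  v_{4} + v_{5} + v_{7} = 2·v_{2}  ⟹  sig = (3; 2)

Sorted signature multiset PRS(X):
{ (2; 1) ×2,  (2; 1,1),  (3; —) ×2,  (3; 1) ×3,  (3; 2) }


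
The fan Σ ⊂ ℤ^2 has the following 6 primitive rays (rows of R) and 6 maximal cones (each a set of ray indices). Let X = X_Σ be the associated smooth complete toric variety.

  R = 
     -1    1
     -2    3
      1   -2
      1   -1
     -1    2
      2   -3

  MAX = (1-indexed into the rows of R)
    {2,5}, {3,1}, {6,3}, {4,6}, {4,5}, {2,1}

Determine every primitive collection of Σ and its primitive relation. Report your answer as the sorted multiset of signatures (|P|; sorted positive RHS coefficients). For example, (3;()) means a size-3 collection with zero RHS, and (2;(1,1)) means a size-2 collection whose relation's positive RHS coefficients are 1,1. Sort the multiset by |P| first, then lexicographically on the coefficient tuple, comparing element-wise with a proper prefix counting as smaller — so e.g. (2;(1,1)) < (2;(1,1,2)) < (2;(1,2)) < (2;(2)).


Minimal non-faces — 9 found among 6 rays, 6 max cones:

  P = {1,4}:  v_{1} + v_{4} = 0 ; sig = (2;())
  P = {2,6}:  v_{2} + v_{6} = 0 ; sig = (2;())
  P = {3,5}:  v_{3} + v_{5} = 0 ; sig = (2;())
  P = {1,5}:  v_{1} + v_{5} = v_{2} ; sig = (2;(1))
  P = {1,6}:  v_{1} + v_{6} = v_{3} ; sig = (2;(1))
  P = {2,3}:  v_{2} + v_{3} = v_{1} ; sig = (2;(1))
  P = {2,4}:  v_{2} + v_{4} = v_{5} ; sig = (2;(1))
  P = {3,4}:  v_{3} + v_{4} = v_{6} ; sig = (2;(1))
  P = {5,6}:  v_{5} + v_{6} = v_{4} ; sig = (2;(1))

Signatures (|P|; sorted positive RHS coefficients), sorted:
    |P|=2: 9 collections, coeffs (), (), (), (1), (1), (1), (1), (1), (1)


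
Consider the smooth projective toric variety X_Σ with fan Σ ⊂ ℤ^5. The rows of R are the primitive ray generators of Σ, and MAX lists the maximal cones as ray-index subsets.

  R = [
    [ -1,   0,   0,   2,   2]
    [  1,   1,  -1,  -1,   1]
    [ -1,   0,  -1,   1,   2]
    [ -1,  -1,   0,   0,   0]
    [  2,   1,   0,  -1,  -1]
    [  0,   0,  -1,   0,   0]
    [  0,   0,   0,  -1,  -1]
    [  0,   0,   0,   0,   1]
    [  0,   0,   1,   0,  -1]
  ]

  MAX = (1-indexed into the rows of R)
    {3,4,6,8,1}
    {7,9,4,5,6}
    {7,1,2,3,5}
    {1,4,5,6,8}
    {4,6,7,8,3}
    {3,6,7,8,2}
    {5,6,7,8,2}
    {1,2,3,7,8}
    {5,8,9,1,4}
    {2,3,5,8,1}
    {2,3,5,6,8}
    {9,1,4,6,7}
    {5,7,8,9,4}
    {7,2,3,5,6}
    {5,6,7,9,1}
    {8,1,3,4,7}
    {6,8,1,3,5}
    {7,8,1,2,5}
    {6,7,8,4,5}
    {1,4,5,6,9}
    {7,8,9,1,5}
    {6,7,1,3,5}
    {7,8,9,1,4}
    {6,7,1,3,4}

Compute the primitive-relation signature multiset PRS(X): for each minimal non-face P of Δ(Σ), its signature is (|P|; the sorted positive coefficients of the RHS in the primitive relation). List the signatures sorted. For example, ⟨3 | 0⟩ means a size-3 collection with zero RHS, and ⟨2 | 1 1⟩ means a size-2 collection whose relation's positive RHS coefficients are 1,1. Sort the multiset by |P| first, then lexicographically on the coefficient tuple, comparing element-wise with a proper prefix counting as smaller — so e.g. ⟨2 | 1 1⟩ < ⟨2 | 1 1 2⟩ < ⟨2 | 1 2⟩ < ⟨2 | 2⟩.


Σ has 9 primitive collections:

  P = {3,9}:  v_{3} + v_{9} = v_{1} + v_{7} ; sig = ⟨2 | 1 1⟩
  P = {2,9}:  v_{2} + v_{9} = v_{1} + v_{5} + 2·v_{7} + v_{8} ; sig = ⟨2 | 1 1 1 2⟩
  P = {2,4}:  v_{2} + v_{4} = v_{6} + v_{7} + 2·v_{8} ; sig = ⟨2 | 1 1 2⟩
  P = {6,8,9}:  v_{6} + v_{8} + v_{9} = 0 ; sig = ⟨3 | 0⟩
  P = {3,4,5}:  v_{3} + v_{4} + v_{5} = v_{6} + v_{8} ; sig = ⟨3 | 1 1⟩
  P = {1,2,6}:  v_{1} + v_{2} + v_{6} = 2·v_{3} + v_{5} ; sig = ⟨3 | 1 2⟩
  P = {1,4,5,7}:  v_{1} + v_{4} + v_{5} + v_{7} = 0 ; sig = ⟨4 | 0⟩
  P = {1,6,7,8}:  v_{1} + v_{6} + v_{7} + v_{8} = v_{3} ; sig = ⟨4 | 1⟩
  P = {3,5,7,8}:  v_{3} + v_{5} + v_{7} + v_{8} = v_{2} ; sig = ⟨4 | 1⟩

Sorted signature multiset PRS(X):
{ ⟨2 | 1 1⟩,  ⟨2 | 1 1 1 2⟩,  ⟨2 | 1 1 2⟩,  ⟨3 | 0⟩,  ⟨3 | 1 1⟩,  ⟨3 | 1 2⟩,  ⟨4 | 0⟩,  ⟨4 | 1⟩ ×2 }


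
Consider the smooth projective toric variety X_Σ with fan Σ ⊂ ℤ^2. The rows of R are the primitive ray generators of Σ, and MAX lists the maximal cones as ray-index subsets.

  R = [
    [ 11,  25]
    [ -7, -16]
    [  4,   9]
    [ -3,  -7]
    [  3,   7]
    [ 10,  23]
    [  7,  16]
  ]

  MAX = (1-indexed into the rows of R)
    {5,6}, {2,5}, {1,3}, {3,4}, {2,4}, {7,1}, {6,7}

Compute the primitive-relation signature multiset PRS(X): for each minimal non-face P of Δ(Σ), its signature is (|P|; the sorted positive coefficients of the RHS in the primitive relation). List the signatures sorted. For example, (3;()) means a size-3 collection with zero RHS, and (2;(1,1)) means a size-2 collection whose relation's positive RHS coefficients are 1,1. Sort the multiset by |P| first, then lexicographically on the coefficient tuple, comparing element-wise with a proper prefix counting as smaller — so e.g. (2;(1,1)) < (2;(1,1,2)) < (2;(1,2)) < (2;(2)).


14 collections generate NE(X_Σ); each relation:

  {2,7}:  v_{2} + v_{7} = 0  ⟹  sig = (2;())
  {4,5}:  v_{4} + v_{5} = 0  ⟹  sig = (2;())
  {1,2}:  v_{1} + v_{2} = v_{3}  ⟹  sig = (2;(1))
  {2,3}:  v_{2} + v_{3} = v_{4}  ⟹  sig = (2;(1))
  {2,6}:  v_{2} + v_{6} = v_{5}  ⟹  sig = (2;(1))
  {3,5}:  v_{3} + v_{5} = v_{7}  ⟹  sig = (2;(1))
  {3,7}:  v_{3} + v_{7} = v_{1}  ⟹  sig = (2;(1))
  {4,6}:  v_{4} + v_{6} = v_{7}  ⟹  sig = (2;(1))
  {4,7}:  v_{4} + v_{7} = v_{3}  ⟹  sig = (2;(1))
  {5,7}:  v_{5} + v_{7} = v_{6}  ⟹  sig = (2;(1))
  {1,4}:  v_{1} + v_{4} = 2·v_{3}  ⟹  sig = (2;(2))
  {1,5}:  v_{1} + v_{5} = 2·v_{7}  ⟹  sig = (2;(2))
  {3,6}:  v_{3} + v_{6} = 2·v_{7}  ⟹  sig = (2;(2))
  {1,6}:  v_{1} + v_{6} = 3·v_{7}  ⟹  sig = (2;(3))

Signatures (|P|; sorted positive RHS coefficients), sorted:
    |P|=2: 14 collections, coeffs (), (), (1), (1), (1), (1), (1), (1), (1), (1), (2), (2), (2), (3)


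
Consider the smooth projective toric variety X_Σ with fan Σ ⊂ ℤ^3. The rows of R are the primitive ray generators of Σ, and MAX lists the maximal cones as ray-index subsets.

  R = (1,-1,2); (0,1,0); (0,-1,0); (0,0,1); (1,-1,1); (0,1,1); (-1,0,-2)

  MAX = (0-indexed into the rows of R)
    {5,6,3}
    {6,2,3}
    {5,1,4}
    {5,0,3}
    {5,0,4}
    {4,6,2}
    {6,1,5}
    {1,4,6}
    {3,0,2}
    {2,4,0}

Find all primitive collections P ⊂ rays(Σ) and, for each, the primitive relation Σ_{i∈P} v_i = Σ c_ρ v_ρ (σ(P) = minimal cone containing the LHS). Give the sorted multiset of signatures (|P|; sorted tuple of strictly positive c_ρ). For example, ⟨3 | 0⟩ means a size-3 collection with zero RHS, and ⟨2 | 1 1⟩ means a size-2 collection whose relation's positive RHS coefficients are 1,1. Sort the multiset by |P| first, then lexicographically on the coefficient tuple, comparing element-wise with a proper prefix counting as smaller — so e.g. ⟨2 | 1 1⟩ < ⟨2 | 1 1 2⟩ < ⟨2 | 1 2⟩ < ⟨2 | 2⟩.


Δ(Σ) — 7 vertices, 7 min non-faces:

  P={1,2}:  v_{1} + v_{2} = 0 ; sig = ⟨2 | 0⟩
  P={0,6}:  v_{0} + v_{6} = v_{2} ; sig = ⟨2 | 1⟩
  P={1,3}:  v_{1} + v_{3} = v_{5} ; sig = ⟨2 | 1⟩
  P={2,5}:  v_{2} + v_{5} = v_{3} ; sig = ⟨2 | 1⟩
  P={3,4}:  v_{3} + v_{4} = v_{0} ; sig = ⟨2 | 1⟩
  P={0,1}:  v_{0} + v_{1} = v_{4} + v_{5} ; sig = ⟨2 | 1 1⟩
  P={4,5,6}:  v_{4} + v_{5} + v_{6} = 0 ; sig = ⟨3 | 0⟩

Sorted signature multiset PRS(X):
    |P|=2: 6 collections, coeffs (), (1), (1), (1), (1), (1,1)
    |P|=3: 1 collection, coeffs ()
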